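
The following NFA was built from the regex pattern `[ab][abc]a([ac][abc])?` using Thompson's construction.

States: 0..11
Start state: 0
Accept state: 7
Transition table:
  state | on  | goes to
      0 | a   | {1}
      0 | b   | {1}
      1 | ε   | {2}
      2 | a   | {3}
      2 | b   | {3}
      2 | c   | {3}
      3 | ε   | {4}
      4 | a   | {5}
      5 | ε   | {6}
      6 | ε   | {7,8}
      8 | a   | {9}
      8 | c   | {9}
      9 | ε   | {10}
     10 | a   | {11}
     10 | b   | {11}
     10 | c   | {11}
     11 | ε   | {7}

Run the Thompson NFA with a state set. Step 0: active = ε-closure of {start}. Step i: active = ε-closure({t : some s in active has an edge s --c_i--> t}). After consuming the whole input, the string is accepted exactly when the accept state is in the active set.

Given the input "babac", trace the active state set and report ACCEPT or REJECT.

S₀ = ε-closure({0}) = {0}
'b' @ 1: {1,2}
'a' @ 2: {3,4}
'b' @ 3: {}  — no active states
rest 'ac' ignored (set empty)
final: {}; accept 7 not in set

Answer: REJECT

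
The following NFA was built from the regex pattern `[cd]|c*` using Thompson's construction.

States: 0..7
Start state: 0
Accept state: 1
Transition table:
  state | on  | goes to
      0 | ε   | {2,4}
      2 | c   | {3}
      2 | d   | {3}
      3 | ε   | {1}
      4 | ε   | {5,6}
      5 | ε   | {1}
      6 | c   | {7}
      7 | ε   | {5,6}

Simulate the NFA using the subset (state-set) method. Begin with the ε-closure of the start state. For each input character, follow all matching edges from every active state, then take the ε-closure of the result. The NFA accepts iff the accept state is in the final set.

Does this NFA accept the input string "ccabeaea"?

Answer: REJECT

Trace:
S₀ = ε-closure({0}) = {0,1,2,4,5,6}
'c' @ 1: {1,3,5,6,7}  [accepting]
'c' @ 2: {1,5,6,7}  [accepting]
'a' @ 3: {}  — state set empty
rest 'beaea' ignored (set empty)
after full input: {}  (accept=1 not in)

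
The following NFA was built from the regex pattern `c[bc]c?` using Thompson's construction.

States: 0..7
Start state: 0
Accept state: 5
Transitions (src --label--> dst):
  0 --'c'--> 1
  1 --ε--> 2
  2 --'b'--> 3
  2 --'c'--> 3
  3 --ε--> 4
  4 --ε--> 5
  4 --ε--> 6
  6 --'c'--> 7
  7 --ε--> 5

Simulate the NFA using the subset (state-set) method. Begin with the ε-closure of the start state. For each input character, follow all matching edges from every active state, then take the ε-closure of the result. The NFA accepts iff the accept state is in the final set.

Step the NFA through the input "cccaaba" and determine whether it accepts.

Answer: REJECT

Trace:
S₀ = ε-closure({0}) = {0}
'c' @ 1: {1,2}
'c' @ 2: {3,4,5,6}  (accept∈set)
'c' @ 3: {5,7}  (accept∈set)
'a' @ 4: {}  — no active states
rest 'aba' ignored (set empty)
end set {} — state 5 not in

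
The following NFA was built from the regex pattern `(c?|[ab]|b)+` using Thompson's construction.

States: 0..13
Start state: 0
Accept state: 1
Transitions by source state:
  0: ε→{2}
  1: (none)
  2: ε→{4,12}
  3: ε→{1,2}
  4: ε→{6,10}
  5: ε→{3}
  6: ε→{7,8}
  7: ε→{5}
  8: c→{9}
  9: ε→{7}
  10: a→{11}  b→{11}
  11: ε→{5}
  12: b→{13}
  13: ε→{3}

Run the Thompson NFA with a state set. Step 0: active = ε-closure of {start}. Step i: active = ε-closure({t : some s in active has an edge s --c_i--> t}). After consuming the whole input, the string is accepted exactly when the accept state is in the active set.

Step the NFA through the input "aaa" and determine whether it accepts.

Answer: ACCEPT

Trace:
start: ε-closure({0}) = {0,1,2,3,4,5,6,7,8,10,12}
'a' @ 1: {1,2,3,4,5,6,7,8,10,11,12}  [accepting]
'a' @ 2: {1,2,3,4,5,6,7,8,10,11,12}  [accepting]
'a' @ 3: {1,2,3,4,5,6,7,8,10,11,12}  [accepting]
final: {1,2,3,4,5,6,7,8,10,11,12}; accept 1 in set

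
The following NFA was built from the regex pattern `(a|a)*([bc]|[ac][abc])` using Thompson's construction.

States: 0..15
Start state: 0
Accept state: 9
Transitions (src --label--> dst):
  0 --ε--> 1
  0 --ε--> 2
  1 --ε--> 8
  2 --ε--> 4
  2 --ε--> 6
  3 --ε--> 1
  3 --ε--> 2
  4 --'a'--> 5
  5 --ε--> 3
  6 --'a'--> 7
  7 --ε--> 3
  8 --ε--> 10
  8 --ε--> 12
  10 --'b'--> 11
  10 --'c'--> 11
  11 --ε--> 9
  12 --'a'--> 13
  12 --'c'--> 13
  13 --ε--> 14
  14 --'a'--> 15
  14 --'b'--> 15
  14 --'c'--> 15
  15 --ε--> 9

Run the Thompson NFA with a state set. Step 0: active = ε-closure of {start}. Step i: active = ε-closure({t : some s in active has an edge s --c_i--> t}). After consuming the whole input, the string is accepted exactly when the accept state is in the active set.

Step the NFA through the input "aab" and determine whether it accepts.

Answer: ACCEPT

Trace:
start: ε-closure({0}) = {0,1,2,4,6,8,10,12}
'a' @ 1: {1,2,3,4,5,6,7,8,10,12,13,14}
'a' @ 2: {1,2,3,4,5,6,7,8,9,10,12,13,14,15}  ✓accept
'b' @ 3: {9,11,15}  ✓accept
after full input: {9,11,15}  (accept=9 in)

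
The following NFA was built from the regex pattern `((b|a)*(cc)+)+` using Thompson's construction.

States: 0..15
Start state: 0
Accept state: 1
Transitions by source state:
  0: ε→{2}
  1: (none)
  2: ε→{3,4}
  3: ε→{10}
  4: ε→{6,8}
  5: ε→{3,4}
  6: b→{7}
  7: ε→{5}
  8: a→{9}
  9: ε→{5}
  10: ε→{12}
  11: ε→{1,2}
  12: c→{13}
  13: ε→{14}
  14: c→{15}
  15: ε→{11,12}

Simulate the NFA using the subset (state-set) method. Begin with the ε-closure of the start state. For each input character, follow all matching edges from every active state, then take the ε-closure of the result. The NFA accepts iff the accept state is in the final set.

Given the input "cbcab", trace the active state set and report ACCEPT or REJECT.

Answer: REJECT

Trace:
initial (ε-close {0}): {0,2,3,4,6,8,10,12}
'c' @ 1: {13,14}
'b' @ 2: {}  — state set empty
rest 'cab' ignored (set empty)
end set {} — state 1 not in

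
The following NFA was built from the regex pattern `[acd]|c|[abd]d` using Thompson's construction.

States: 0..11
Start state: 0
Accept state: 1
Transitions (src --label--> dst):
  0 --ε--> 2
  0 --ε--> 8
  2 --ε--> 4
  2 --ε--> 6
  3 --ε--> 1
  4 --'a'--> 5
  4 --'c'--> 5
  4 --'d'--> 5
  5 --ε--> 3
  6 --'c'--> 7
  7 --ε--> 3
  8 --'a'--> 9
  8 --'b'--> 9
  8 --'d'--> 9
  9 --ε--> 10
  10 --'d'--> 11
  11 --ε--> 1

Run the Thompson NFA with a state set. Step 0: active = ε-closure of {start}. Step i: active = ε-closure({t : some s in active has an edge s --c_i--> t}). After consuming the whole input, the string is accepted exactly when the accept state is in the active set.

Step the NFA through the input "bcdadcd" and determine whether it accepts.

start: ε-closure({0}) = {0,2,4,6,8}
'b' @ 1: {9,10}
'c' @ 2: {}  — no active states
rest 'dadcd' ignored (set empty)
end set {} — state 1 not in

Answer: REJECT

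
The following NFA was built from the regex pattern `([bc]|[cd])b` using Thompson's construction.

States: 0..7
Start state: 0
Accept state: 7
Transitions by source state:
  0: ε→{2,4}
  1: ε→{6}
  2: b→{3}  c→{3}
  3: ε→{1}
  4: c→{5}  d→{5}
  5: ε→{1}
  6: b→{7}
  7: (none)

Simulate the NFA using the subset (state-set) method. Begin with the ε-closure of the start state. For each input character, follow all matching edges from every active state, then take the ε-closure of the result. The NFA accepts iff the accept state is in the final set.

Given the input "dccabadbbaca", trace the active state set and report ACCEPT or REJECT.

S₀ = ε-closure({0}) = {0,2,4}
'd' @ 1: {1,5,6}
'c' @ 2: {}  — dead — no transitions
rest 'cabadbbaca' ignored (set empty)
end set {} — state 7 not in

Answer: REJECT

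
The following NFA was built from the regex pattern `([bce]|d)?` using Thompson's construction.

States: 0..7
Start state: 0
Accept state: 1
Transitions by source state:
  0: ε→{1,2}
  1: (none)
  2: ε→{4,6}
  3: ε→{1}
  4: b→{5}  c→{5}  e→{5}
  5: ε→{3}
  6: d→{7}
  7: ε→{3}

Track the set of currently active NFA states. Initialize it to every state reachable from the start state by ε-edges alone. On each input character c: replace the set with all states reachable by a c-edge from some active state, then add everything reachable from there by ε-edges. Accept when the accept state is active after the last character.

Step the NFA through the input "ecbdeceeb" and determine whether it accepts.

initial (ε-close {0}): {0,1,2,4,6}
'e' @ 1: {1,3,5}  (accept∈set)
'c' @ 2: {}  — state set empty
rest 'bdeceeb' ignored (set empty)
end set {} — state 1 not in

Answer: REJECT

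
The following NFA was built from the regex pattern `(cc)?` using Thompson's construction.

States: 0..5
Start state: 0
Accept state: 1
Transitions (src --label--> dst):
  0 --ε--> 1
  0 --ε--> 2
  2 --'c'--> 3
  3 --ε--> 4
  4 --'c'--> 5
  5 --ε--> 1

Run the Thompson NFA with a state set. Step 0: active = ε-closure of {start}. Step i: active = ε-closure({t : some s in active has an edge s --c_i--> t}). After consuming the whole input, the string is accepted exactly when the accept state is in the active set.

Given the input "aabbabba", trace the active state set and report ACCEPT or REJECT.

Answer: REJECT

Derivation:
start: ε-closure({0}) = {0,1,2}
'a' @ 1: {}  — no active states
rest 'abbabba' ignored (set empty)
after full input: {}  (accept=1 not in)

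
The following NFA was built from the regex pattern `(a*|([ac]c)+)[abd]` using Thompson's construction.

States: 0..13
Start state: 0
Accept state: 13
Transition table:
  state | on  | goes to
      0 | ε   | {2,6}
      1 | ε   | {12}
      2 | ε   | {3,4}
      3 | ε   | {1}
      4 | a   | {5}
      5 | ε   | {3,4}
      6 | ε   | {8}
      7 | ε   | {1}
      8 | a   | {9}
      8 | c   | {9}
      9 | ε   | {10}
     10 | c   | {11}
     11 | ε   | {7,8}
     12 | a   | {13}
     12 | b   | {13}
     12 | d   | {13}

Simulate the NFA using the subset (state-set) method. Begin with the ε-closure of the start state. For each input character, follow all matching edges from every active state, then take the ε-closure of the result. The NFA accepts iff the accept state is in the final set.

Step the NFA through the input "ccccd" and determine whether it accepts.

initial (ε-close {0}): {0,1,2,3,4,6,8,12}
'c' @ 1: {9,10}
'c' @ 2: {1,7,8,11,12}
'c' @ 3: {9,10}
'c' @ 4: {1,7,8,11,12}
'd' @ 5: {13}  [accepting]
after full input: {13}  (accept=13 in)

Answer: ACCEPT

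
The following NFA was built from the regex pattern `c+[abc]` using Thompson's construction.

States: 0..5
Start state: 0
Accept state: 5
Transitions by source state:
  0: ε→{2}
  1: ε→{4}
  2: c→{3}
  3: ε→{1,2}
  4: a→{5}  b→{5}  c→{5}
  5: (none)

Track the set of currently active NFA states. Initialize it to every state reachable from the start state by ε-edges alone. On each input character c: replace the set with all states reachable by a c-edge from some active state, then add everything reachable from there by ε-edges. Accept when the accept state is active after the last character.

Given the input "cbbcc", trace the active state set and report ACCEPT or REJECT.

start: ε-closure({0}) = {0,2}
'c' @ 1: {1,2,3,4}
'b' @ 2: {5}  (accept∈set)
'b' @ 3: {}  — state set empty
rest 'cc' ignored (set empty)
final: {}; accept 5 not in set

Answer: REJECT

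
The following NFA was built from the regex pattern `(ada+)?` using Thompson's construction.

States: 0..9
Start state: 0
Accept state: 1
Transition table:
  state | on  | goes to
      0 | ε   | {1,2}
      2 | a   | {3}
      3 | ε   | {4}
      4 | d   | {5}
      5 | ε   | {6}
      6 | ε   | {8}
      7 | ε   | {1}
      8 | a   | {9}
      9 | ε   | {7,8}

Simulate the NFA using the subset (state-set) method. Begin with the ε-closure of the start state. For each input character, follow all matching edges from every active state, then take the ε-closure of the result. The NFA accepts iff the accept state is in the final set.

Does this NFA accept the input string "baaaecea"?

Answer: REJECT

Steps:
S₀ = ε-closure({0}) = {0,1,2}
'b' @ 1: {}  — no active states
rest 'aaaecea' ignored (set empty)
end set {} — state 1 not in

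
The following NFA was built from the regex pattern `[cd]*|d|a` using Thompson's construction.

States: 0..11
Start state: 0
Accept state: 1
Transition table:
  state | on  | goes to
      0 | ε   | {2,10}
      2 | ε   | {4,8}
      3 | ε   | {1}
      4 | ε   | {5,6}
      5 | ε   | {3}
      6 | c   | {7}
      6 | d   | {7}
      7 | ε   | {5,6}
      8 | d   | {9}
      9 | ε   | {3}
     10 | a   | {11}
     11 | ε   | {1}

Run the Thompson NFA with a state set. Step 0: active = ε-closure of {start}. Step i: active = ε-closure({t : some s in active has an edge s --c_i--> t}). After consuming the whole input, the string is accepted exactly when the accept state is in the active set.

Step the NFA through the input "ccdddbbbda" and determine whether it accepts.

Answer: REJECT

Derivation:
initial (ε-close {0}): {0,1,2,3,4,5,6,8,10}
'c' @ 1: {1,3,5,6,7}  [accepting]
'c' @ 2: {1,3,5,6,7}  [accepting]
'd' @ 3: {1,3,5,6,7}  [accepting]
'd' @ 4: {1,3,5,6,7}  [accepting]
'd' @ 5: {1,3,5,6,7}  [accepting]
'b' @ 6: {}  — no active states
rest 'bbda' ignored (set empty)
end set {} — state 1 not in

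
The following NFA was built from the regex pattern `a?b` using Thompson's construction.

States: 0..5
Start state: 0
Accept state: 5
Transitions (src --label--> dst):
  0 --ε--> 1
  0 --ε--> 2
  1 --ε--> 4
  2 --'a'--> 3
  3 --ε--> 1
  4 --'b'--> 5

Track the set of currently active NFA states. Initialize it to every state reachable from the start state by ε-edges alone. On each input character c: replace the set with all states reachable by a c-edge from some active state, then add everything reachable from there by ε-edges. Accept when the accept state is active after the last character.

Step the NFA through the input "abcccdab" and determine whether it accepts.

Answer: REJECT

Trace:
start: ε-closure({0}) = {0,1,2,4}
'a' @ 1: {1,3,4}
'b' @ 2: {5}  ✓accept
'c' @ 3: {}  — state set empty
rest 'ccdab' ignored (set empty)
end set {} — state 5 not in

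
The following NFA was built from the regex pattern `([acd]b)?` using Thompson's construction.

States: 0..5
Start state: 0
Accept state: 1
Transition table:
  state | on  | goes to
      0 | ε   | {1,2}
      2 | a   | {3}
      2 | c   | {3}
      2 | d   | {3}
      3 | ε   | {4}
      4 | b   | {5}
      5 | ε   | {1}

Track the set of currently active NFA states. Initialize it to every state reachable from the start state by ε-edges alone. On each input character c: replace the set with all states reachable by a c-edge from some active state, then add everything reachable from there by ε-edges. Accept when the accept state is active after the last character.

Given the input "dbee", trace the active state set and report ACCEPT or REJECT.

start: ε-closure({0}) = {0,1,2}
'd' @ 1: {3,4}
'b' @ 2: {1,5}  ✓accept
'e' @ 3: {}  — dead — no transitions
rest 'e' ignored (set empty)
end set {} — state 1 not in

Answer: REJECT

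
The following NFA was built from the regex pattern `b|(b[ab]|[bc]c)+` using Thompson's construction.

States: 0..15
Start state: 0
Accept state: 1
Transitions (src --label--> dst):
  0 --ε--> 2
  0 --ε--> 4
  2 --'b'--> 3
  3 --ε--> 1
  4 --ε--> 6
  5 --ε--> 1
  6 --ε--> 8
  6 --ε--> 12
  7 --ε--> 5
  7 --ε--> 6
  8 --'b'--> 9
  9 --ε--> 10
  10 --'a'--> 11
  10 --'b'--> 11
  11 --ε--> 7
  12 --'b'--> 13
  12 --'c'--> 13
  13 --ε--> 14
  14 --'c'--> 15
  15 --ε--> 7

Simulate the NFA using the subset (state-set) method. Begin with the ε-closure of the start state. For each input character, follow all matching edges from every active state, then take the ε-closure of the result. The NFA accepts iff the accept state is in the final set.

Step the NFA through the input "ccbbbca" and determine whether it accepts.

Answer: REJECT

Trace:
start: ε-closure({0}) = {0,2,4,6,8,12}
'c' @ 1: {13,14}
'c' @ 2: {1,5,6,7,8,12,15}  (accept∈set)
'b' @ 3: {9,10,13,14}
'b' @ 4: {1,5,6,7,8,11,12}  (accept∈set)
'b' @ 5: {9,10,13,14}
'c' @ 6: {1,5,6,7,8,12,15}  (accept∈set)
'a' @ 7: {}  — state set empty
after full input: {}  (accept=1 not in)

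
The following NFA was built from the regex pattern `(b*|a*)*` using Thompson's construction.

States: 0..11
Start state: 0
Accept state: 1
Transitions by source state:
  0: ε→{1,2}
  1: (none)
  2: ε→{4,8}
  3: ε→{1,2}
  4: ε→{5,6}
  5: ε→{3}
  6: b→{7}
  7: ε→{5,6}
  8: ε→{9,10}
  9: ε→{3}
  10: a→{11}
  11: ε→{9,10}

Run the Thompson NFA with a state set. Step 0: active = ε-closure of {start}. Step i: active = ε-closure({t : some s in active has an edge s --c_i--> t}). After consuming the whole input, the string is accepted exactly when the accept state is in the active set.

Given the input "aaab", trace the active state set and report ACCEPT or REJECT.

start: ε-closure({0}) = {0,1,2,3,4,5,6,8,9,10}
'a' @ 1: {1,2,3,4,5,6,8,9,10,11}  ✓accept
'a' @ 2: {1,2,3,4,5,6,8,9,10,11}  ✓accept
'a' @ 3: {1,2,3,4,5,6,8,9,10,11}  ✓accept
'b' @ 4: {1,2,3,4,5,6,7,8,9,10}  ✓accept
final: {1,2,3,4,5,6,7,8,9,10}; accept 1 in set

Answer: ACCEPT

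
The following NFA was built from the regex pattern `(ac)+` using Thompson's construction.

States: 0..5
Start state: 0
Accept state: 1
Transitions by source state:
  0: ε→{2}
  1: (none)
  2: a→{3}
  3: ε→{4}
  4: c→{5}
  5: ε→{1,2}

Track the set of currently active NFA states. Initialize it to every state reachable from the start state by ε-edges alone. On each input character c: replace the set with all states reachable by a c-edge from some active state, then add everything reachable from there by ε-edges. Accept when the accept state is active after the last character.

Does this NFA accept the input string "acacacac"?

start: ε-closure({0}) = {0,2}
'a' @ 1: {3,4}
'c' @ 2: {1,2,5}  ✓accept
'a' @ 3: {3,4}
'c' @ 4: {1,2,5}  ✓accept
'a' @ 5: {3,4}
'c' @ 6: {1,2,5}  ✓accept
'a' @ 7: {3,4}
'c' @ 8: {1,2,5}  ✓accept
final: {1,2,5}; accept 1 in set

Answer: ACCEPT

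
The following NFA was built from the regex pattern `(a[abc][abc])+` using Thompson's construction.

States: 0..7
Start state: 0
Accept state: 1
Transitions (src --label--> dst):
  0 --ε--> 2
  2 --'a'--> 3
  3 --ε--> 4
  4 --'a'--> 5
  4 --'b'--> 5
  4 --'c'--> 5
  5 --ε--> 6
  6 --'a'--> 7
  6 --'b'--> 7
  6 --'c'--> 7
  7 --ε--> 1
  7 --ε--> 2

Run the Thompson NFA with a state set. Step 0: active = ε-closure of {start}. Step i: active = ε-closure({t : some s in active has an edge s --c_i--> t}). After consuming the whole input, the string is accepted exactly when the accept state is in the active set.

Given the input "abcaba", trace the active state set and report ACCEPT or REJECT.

S₀ = ε-closure({0}) = {0,2}
'a' @ 1: {3,4}
'b' @ 2: {5,6}
'c' @ 3: {1,2,7}  (accept∈set)
'a' @ 4: {3,4}
'b' @ 5: {5,6}
'a' @ 6: {1,2,7}  (accept∈set)
after full input: {1,2,7}  (accept=1 in)

Answer: ACCEPT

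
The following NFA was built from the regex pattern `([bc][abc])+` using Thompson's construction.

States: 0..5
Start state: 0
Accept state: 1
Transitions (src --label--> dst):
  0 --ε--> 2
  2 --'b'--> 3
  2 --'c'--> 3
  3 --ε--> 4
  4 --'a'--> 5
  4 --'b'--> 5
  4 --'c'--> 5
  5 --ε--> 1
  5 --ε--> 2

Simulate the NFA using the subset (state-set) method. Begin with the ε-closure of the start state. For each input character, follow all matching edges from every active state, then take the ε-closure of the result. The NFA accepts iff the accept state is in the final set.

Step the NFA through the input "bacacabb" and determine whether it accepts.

Answer: ACCEPT

Derivation:
S₀ = ε-closure({0}) = {0,2}
'b' @ 1: {3,4}
'a' @ 2: {1,2,5}  (accept∈set)
'c' @ 3: {3,4}
'a' @ 4: {1,2,5}  (accept∈set)
'c' @ 5: {3,4}
'a' @ 6: {1,2,5}  (accept∈set)
'b' @ 7: {3,4}
'b' @ 8: {1,2,5}  (accept∈set)
end set {1,2,5} — state 1 in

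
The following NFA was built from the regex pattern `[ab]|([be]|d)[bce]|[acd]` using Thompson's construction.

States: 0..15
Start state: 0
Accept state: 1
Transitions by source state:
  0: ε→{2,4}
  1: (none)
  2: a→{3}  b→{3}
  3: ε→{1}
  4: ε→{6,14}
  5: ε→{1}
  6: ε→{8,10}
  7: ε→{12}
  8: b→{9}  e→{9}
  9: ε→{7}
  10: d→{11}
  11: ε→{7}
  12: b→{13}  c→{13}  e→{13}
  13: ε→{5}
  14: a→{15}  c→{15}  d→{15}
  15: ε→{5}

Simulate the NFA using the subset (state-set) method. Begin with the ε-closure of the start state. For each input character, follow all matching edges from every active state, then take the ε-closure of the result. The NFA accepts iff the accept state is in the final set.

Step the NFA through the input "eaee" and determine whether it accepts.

Answer: REJECT

Derivation:
S₀ = ε-closure({0}) = {0,2,4,6,8,10,14}
'e' @ 1: {7,9,12}
'a' @ 2: {}  — no active states
rest 'ee' ignored (set empty)
end set {} — state 1 not in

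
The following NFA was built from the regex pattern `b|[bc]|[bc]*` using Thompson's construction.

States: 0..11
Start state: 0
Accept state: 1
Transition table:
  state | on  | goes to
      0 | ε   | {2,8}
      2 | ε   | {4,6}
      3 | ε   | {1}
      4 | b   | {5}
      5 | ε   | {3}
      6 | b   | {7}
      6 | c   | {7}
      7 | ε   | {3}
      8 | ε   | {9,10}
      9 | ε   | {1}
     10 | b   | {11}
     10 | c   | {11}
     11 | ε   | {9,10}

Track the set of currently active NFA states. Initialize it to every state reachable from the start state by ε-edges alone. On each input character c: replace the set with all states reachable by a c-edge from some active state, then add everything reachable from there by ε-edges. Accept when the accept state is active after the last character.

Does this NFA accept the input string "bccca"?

Answer: REJECT

Trace:
initial (ε-close {0}): {0,1,2,4,6,8,9,10}
'b' @ 1: {1,3,5,7,9,10,11}  (accept∈set)
'c' @ 2: {1,9,10,11}  (accept∈set)
'c' @ 3: {1,9,10,11}  (accept∈set)
'c' @ 4: {1,9,10,11}  (accept∈set)
'a' @ 5: {}  — state set empty
after full input: {}  (accept=1 not in)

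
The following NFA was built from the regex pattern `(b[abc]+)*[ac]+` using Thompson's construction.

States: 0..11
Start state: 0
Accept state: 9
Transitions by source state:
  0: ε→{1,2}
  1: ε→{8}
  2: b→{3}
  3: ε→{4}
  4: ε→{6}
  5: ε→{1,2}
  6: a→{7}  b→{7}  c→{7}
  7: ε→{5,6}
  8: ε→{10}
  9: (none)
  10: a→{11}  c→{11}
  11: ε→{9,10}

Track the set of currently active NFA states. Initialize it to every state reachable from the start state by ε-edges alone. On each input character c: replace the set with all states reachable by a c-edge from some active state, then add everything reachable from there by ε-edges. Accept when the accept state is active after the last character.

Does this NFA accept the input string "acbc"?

start: ε-closure({0}) = {0,1,2,8,10}
'a' @ 1: {9,10,11}  [accepting]
'c' @ 2: {9,10,11}  [accepting]
'b' @ 3: {}  — no active states
rest 'c' ignored (set empty)
final: {}; accept 9 not in set

Answer: REJECT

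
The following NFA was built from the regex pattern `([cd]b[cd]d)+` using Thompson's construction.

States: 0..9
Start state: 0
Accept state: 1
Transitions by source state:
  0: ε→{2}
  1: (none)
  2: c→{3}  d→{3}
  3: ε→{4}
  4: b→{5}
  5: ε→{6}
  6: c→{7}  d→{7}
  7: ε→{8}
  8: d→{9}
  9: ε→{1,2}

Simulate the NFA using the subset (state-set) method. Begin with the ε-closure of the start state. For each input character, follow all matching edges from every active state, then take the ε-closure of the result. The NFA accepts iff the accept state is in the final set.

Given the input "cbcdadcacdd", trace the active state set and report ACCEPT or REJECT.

initial (ε-close {0}): {0,2}
'c' @ 1: {3,4}
'b' @ 2: {5,6}
'c' @ 3: {7,8}
'd' @ 4: {1,2,9}  [accepting]
'a' @ 5: {}  — no active states
rest 'dcacdd' ignored (set empty)
end set {} — state 1 not in

Answer: REJECT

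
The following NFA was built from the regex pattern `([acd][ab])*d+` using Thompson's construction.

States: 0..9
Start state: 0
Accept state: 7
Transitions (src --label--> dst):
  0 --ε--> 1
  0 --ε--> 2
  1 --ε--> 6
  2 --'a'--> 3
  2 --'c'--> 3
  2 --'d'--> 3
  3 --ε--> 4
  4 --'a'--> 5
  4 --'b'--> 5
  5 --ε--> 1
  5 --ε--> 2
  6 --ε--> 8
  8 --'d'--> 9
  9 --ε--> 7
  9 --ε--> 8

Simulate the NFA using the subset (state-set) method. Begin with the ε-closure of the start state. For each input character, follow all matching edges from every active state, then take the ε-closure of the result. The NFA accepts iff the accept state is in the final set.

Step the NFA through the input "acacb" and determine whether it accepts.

Answer: REJECT

Trace:
start: ε-closure({0}) = {0,1,2,6,8}
'a' @ 1: {3,4}
'c' @ 2: {}  — no active states
rest 'acb' ignored (set empty)
after full input: {}  (accept=7 not in)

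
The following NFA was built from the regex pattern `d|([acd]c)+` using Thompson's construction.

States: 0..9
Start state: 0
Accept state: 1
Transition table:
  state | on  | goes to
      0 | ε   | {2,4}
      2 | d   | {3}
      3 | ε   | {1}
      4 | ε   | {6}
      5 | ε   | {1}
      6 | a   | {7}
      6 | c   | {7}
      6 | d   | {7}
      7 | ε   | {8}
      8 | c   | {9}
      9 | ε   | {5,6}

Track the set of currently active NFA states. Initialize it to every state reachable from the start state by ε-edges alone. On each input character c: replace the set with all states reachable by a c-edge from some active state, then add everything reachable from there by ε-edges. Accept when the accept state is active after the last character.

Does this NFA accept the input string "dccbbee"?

start: ε-closure({0}) = {0,2,4,6}
'd' @ 1: {1,3,7,8}  ✓accept
'c' @ 2: {1,5,6,9}  ✓accept
'c' @ 3: {7,8}
'b' @ 4: {}  — state set empty
rest 'bee' ignored (set empty)
end set {} — state 1 not in

Answer: REJECT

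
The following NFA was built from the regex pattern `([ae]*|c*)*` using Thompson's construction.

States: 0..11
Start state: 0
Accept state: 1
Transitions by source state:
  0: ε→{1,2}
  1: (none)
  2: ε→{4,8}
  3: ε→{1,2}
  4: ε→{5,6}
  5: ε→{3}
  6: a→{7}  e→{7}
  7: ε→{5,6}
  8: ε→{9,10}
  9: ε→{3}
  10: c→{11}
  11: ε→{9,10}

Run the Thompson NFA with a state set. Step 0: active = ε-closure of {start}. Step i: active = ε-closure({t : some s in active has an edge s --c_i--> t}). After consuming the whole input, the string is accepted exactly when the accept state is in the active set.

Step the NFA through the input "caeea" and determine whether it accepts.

Answer: ACCEPT

Steps:
initial (ε-close {0}): {0,1,2,3,4,5,6,8,9,10}
'c' @ 1: {1,2,3,4,5,6,8,9,10,11}  (accept∈set)
'a' @ 2: {1,2,3,4,5,6,7,8,9,10}  (accept∈set)
'e' @ 3: {1,2,3,4,5,6,7,8,9,10}  (accept∈set)
'e' @ 4: {1,2,3,4,5,6,7,8,9,10}  (accept∈set)
'a' @ 5: {1,2,3,4,5,6,7,8,9,10}  (accept∈set)
end set {1,2,3,4,5,6,7,8,9,10} — state 1 in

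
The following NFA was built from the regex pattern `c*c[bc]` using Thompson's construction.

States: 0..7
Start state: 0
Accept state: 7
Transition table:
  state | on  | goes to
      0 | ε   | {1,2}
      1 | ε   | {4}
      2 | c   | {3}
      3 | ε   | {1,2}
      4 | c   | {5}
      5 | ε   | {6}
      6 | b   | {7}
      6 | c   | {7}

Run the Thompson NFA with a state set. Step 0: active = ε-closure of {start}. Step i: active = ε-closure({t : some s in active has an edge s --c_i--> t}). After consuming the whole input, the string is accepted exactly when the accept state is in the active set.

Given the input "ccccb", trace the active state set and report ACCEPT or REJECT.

Answer: ACCEPT

Steps:
initial (ε-close {0}): {0,1,2,4}
'c' @ 1: {1,2,3,4,5,6}
'c' @ 2: {1,2,3,4,5,6,7}  (accept∈set)
'c' @ 3: {1,2,3,4,5,6,7}  (accept∈set)
'c' @ 4: {1,2,3,4,5,6,7}  (accept∈set)
'b' @ 5: {7}  (accept∈set)
end set {7} — state 7 in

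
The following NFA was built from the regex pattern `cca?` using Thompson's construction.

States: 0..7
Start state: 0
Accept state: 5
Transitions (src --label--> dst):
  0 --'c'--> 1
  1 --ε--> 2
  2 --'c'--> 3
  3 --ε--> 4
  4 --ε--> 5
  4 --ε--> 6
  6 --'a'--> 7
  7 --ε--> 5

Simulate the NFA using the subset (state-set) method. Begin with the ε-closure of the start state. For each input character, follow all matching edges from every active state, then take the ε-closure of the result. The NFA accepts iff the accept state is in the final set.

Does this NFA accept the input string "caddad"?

initial (ε-close {0}): {0}
'c' @ 1: {1,2}
'a' @ 2: {}  — state set empty
rest 'ddad' ignored (set empty)
after full input: {}  (accept=5 not in)

Answer: REJECT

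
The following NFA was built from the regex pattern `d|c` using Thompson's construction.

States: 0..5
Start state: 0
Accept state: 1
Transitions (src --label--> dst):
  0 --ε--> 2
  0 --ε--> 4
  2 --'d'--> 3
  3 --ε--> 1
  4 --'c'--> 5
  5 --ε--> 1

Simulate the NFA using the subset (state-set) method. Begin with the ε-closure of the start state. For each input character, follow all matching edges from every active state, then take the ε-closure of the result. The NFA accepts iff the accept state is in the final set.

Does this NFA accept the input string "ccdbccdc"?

start: ε-closure({0}) = {0,2,4}
'c' @ 1: {1,5}  ✓accept
'c' @ 2: {}  — dead — no transitions
rest 'dbccdc' ignored (set empty)
final: {}; accept 1 not in set

Answer: REJECT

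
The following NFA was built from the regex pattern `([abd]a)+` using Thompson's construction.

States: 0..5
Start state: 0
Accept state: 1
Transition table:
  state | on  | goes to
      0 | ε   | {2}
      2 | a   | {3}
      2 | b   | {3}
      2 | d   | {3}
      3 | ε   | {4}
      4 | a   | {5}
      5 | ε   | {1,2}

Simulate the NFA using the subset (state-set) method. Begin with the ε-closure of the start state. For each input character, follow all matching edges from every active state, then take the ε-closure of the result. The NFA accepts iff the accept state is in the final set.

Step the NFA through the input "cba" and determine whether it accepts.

S₀ = ε-closure({0}) = {0,2}
'c' @ 1: {}  — state set empty
rest 'ba' ignored (set empty)
final: {}; accept 1 not in set

Answer: REJECT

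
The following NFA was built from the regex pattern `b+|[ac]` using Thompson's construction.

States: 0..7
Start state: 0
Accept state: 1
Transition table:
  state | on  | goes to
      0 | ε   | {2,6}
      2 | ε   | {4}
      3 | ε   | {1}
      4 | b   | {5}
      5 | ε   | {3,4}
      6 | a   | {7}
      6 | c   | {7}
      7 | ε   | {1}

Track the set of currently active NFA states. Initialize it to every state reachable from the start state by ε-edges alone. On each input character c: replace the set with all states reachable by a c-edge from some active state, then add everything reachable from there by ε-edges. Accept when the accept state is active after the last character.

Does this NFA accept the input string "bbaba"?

S₀ = ε-closure({0}) = {0,2,4,6}
'b' @ 1: {1,3,4,5}  ✓accept
'b' @ 2: {1,3,4,5}  ✓accept
'a' @ 3: {}  — state set empty
rest 'ba' ignored (set empty)
final: {}; accept 1 not in set

Answer: REJECT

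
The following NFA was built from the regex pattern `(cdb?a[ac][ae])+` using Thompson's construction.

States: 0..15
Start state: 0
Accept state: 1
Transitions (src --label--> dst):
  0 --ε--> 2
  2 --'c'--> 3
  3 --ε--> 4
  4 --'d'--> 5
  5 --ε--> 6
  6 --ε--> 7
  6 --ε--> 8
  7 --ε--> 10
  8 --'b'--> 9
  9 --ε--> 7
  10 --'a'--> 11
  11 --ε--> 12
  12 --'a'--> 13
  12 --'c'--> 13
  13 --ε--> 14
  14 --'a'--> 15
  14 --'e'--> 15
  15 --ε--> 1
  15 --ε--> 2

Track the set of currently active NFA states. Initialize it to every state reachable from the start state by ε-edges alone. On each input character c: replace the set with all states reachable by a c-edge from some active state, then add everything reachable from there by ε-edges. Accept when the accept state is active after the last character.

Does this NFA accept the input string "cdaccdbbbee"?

Answer: REJECT

Trace:
initial (ε-close {0}): {0,2}
'c' @ 1: {3,4}
'd' @ 2: {5,6,7,8,10}
'a' @ 3: {11,12}
'c' @ 4: {13,14}
'c' @ 5: {}  — state set empty
rest 'dbbbee' ignored (set empty)
final: {}; accept 1 not in set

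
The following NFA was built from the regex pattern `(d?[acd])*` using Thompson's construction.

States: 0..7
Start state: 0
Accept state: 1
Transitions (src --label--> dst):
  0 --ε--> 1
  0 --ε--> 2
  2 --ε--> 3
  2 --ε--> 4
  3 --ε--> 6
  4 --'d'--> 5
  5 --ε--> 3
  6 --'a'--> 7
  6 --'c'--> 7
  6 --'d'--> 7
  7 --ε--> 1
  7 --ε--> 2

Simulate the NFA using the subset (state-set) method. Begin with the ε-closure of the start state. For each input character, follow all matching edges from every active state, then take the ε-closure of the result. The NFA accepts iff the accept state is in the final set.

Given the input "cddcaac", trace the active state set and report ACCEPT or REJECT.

Answer: ACCEPT

Trace:
initial (ε-close {0}): {0,1,2,3,4,6}
'c' @ 1: {1,2,3,4,6,7}  (accept∈set)
'd' @ 2: {1,2,3,4,5,6,7}  (accept∈set)
'd' @ 3: {1,2,3,4,5,6,7}  (accept∈set)
'c' @ 4: {1,2,3,4,6,7}  (accept∈set)
'a' @ 5: {1,2,3,4,6,7}  (accept∈set)
'a' @ 6: {1,2,3,4,6,7}  (accept∈set)
'c' @ 7: {1,2,3,4,6,7}  (accept∈set)
final: {1,2,3,4,6,7}; accept 1 in set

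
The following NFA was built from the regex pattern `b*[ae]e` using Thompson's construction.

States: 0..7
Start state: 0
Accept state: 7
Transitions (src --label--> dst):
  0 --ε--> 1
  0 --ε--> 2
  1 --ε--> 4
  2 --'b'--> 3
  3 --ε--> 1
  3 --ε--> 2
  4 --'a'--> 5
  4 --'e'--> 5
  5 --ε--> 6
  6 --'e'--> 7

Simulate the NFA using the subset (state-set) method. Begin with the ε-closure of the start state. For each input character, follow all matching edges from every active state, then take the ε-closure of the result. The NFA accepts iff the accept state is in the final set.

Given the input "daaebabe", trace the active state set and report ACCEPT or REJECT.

start: ε-closure({0}) = {0,1,2,4}
'd' @ 1: {}  — state set empty
rest 'aaebabe' ignored (set empty)
after full input: {}  (accept=7 not in)

Answer: REJECT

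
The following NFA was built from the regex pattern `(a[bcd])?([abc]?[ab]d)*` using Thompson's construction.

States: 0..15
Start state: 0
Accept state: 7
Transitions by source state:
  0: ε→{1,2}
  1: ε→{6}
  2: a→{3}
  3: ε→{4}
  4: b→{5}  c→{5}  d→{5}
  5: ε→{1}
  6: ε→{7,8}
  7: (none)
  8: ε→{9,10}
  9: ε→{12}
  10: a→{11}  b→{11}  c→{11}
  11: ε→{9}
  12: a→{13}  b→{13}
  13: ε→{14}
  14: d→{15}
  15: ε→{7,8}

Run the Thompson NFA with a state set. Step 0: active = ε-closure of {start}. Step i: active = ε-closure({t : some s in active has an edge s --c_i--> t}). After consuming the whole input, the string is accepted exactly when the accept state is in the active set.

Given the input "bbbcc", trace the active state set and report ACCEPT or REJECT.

Answer: REJECT

Trace:
start: ε-closure({0}) = {0,1,2,6,7,8,9,10,12}
'b' @ 1: {9,11,12,13,14}
'b' @ 2: {13,14}
'b' @ 3: {}  — no active states
rest 'cc' ignored (set empty)
final: {}; accept 7 not in set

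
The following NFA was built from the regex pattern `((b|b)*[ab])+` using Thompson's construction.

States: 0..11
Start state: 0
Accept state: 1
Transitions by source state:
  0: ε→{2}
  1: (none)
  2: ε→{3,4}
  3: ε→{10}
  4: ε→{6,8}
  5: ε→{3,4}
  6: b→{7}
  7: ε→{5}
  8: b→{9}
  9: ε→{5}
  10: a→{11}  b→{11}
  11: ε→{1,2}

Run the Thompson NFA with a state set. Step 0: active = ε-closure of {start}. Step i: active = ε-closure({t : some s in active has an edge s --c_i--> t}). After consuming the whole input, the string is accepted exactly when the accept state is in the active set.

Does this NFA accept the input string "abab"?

S₀ = ε-closure({0}) = {0,2,3,4,6,8,10}
'a' @ 1: {1,2,3,4,6,8,10,11}  [accepting]
'b' @ 2: {1,2,3,4,5,6,7,8,9,10,11}  [accepting]
'a' @ 3: {1,2,3,4,6,8,10,11}  [accepting]
'b' @ 4: {1,2,3,4,5,6,7,8,9,10,11}  [accepting]
end set {1,2,3,4,5,6,7,8,9,10,11} — state 1 in

Answer: ACCEPT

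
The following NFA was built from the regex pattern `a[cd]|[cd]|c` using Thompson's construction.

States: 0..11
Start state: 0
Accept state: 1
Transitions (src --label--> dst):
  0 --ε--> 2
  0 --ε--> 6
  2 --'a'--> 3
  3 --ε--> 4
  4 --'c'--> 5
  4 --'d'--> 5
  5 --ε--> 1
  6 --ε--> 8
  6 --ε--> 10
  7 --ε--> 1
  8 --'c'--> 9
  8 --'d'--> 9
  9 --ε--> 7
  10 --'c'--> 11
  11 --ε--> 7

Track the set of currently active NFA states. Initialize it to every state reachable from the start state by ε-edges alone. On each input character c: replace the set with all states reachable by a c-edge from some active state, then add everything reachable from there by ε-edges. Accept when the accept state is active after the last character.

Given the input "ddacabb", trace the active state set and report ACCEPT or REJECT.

start: ε-closure({0}) = {0,2,6,8,10}
'd' @ 1: {1,7,9}  ✓accept
'd' @ 2: {}  — dead — no transitions
rest 'acabb' ignored (set empty)
end set {} — state 1 not in

Answer: REJECT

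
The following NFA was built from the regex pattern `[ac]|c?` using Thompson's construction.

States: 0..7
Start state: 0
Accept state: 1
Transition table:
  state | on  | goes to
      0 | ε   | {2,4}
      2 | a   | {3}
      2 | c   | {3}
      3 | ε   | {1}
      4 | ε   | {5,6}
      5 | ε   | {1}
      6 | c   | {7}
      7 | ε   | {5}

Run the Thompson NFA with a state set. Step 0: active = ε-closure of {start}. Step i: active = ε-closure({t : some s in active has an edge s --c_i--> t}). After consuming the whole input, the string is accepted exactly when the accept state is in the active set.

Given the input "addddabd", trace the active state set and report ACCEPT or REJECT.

Answer: REJECT

Trace:
initial (ε-close {0}): {0,1,2,4,5,6}
'a' @ 1: {1,3}  ✓accept
'd' @ 2: {}  — no active states
rest 'dddabd' ignored (set empty)
end set {} — state 1 not in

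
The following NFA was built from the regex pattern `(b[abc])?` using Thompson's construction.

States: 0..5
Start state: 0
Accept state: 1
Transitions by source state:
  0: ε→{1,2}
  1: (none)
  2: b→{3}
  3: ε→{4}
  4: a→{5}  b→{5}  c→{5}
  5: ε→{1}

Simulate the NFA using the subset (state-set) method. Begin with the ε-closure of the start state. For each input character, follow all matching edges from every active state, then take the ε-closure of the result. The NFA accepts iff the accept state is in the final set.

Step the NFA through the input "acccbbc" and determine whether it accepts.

initial (ε-close {0}): {0,1,2}
'a' @ 1: {}  — no active states
rest 'cccbbc' ignored (set empty)
end set {} — state 1 not in

Answer: REJECT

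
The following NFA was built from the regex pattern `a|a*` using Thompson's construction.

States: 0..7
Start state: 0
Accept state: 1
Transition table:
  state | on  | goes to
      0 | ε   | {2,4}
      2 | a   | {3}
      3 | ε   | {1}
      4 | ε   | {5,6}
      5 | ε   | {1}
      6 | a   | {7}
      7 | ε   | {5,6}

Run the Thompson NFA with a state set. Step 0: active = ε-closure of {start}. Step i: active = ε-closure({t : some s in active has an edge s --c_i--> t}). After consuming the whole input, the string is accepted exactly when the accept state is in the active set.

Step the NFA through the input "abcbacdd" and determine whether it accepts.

start: ε-closure({0}) = {0,1,2,4,5,6}
'a' @ 1: {1,3,5,6,7}  ✓accept
'b' @ 2: {}  — no active states
rest 'cbacdd' ignored (set empty)
after full input: {}  (accept=1 not in)

Answer: REJECT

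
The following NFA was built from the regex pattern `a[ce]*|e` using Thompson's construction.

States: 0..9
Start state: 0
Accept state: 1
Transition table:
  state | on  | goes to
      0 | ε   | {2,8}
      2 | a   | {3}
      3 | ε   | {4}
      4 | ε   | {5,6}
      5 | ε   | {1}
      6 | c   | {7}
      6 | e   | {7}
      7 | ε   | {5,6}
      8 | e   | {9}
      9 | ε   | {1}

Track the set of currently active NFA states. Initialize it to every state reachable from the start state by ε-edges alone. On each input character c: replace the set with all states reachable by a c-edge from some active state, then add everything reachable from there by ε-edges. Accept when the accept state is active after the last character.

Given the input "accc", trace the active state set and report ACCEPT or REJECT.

Answer: ACCEPT

Trace:
S₀ = ε-closure({0}) = {0,2,8}
'a' @ 1: {1,3,4,5,6}  ✓accept
'c' @ 2: {1,5,6,7}  ✓accept
'c' @ 3: {1,5,6,7}  ✓accept
'c' @ 4: {1,5,6,7}  ✓accept
after full input: {1,5,6,7}  (accept=1 in)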